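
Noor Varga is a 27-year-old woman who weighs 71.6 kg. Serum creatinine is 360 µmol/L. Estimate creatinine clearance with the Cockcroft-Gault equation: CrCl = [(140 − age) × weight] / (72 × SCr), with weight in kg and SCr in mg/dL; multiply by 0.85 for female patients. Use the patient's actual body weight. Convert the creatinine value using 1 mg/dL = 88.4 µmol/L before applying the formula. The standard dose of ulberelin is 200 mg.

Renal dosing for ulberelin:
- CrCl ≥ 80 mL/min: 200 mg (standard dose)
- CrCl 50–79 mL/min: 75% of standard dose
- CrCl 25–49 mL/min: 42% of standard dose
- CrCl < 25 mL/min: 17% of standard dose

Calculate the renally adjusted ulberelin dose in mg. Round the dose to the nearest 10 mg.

30 mg

SCr = 360 / 88.4 = 4.072 mg/dL
CrCl = (140 − 27) × 71.6 / (72 × 4.072) × 0.85 = 8090.8 / 293.18 × 0.85 ≈ 23.5 mL/min
CrCl ≈ 23 mL/min → bracket < 25 mL/min.
17% of 200 mg = 34 mg → 30 mg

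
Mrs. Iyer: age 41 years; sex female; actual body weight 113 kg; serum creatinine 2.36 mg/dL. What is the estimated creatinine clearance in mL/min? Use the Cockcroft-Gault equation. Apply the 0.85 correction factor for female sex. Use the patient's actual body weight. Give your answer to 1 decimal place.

56.0 mL/min

CrCl = (140 − 41) × 113 / (72 × 2.36) × 0.85 = 11187.0 / 169.92 × 0.85 ≈ 56.0 mL/min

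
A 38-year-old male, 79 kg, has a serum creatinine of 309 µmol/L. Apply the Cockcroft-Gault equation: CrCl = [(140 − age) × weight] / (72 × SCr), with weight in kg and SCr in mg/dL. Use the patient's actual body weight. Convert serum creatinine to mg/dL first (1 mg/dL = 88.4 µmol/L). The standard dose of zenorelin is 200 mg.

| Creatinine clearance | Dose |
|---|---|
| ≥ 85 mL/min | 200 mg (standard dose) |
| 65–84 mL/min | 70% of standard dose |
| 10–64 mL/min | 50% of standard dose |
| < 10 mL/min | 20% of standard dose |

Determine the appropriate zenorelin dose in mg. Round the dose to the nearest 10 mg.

100 mg

SCr = 309 / 88.4 = 3.495 mg/dL
CrCl = (140 − 38) × 79 / (72 × 3.495) = 8058.0 / 251.64 ≈ 32.0 mL/min
CrCl ≈ 32 mL/min → bracket 10–64 mL/min.
50% of 200 mg = 100 mg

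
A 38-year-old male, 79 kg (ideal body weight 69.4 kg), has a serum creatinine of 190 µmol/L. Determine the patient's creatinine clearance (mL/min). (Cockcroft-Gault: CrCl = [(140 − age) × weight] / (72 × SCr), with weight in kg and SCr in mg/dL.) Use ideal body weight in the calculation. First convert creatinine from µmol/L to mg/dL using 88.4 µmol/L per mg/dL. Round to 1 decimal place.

45.7 mL/min

SCr = 190 / 88.4 = 2.149 mg/dL
CrCl = (140 − 38) × 69.4 / (72 × 2.149) = 7078.8 / 154.73 ≈ 45.7 mL/min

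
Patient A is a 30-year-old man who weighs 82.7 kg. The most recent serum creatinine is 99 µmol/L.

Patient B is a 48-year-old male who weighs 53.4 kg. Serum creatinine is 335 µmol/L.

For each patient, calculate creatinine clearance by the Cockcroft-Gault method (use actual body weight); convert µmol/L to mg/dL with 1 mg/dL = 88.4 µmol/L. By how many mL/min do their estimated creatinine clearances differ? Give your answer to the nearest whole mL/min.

Patient A: SCr = 99 / 88.4 = 1.12 mg/dL
Patient A: CrCl = (140 − 30) × 82.7 / (72 × 1.12) = 9097.0 / 80.64 ≈ 112.8 mL/min
Patient B: SCr = 335 / 88.4 = 3.79 mg/dL
Patient B: CrCl = (140 − 48) × 53.4 / (72 × 3.79) = 4912.8 / 272.88 ≈ 18.0 mL/min
|112.8 − 18.0| = 94.8 mL/min

95 mL/min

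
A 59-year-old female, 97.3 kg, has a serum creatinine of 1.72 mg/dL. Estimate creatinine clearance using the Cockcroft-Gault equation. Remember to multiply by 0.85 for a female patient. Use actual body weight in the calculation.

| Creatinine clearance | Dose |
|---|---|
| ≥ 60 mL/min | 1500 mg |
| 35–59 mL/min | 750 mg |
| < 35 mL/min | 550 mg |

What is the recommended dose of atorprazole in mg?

750 mg

CrCl = (140 − 59) × 97.3 / (72 × 1.72) × 0.85 = 7881.3 / 123.84 × 0.85 ≈ 54.1 mL/min
CrCl ≈ 54 mL/min → bracket 35–59 mL/min.
Dose for this bracket: 750 mg.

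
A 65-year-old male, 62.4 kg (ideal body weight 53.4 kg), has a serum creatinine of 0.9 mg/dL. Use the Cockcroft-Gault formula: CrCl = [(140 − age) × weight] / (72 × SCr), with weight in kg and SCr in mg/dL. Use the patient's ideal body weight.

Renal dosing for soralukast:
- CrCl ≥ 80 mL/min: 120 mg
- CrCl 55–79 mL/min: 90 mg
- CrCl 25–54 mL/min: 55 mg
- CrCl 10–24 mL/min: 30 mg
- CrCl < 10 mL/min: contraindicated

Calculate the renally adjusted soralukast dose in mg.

CrCl = (140 − 65) × 53.4 / (72 × 0.9) = 4005.0 / 64.80 ≈ 61.8 mL/min
CrCl ≈ 62 mL/min → bracket 55–79 mL/min.
Dose for this bracket: 90 mg.

90 mg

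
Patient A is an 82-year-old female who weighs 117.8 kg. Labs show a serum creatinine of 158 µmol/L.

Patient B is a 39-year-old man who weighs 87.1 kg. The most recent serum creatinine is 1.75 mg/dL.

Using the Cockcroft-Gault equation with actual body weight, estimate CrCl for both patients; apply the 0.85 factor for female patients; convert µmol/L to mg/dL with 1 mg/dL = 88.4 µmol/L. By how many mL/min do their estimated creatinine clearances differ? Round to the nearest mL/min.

25 mL/min

Patient A: SCr = 158 / 88.4 = 1.787 mg/dL
Patient A: CrCl = (140 − 82) × 117.8 / (72 × 1.787) × 0.85 = 6832.4 / 128.66 × 0.85 ≈ 45.1 mL/min
Patient B: CrCl = (140 − 39) × 87.1 / (72 × 1.75) = 8797.1 / 126.00 ≈ 69.8 mL/min
|45.1 − 69.8| = 24.7 mL/min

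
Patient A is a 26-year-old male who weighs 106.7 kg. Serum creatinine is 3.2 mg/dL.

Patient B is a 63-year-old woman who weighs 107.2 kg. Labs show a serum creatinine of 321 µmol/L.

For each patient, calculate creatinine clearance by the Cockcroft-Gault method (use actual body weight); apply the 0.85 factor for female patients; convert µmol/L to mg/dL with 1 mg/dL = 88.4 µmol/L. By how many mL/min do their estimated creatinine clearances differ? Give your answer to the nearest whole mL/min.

Patient A: CrCl = (140 − 26) × 106.7 / (72 × 3.2) = 12163.8 / 230.40 ≈ 52.8 mL/min
Patient B: SCr = 321 / 88.4 = 3.631 mg/dL
Patient B: CrCl = (140 − 63) × 107.2 / (72 × 3.631) × 0.85 = 8254.4 / 261.43 × 0.85 ≈ 26.8 mL/min
|52.8 − 26.8| = 26.0 mL/min

26 mL/min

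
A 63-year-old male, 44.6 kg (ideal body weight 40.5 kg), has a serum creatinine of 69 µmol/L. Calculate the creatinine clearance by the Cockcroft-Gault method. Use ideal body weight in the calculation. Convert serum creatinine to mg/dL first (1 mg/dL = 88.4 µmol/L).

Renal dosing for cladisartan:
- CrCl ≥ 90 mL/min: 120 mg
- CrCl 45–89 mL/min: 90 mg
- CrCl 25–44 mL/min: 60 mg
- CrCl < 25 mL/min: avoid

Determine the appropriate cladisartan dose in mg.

SCr = 69 / 88.4 = 0.781 mg/dL
CrCl = (140 − 63) × 40.5 / (72 × 0.781) = 3118.5 / 56.23 ≈ 55.5 mL/min
CrCl ≈ 55 mL/min → bracket 45–89 mL/min.
Dose for this bracket: 90 mg.

90 mg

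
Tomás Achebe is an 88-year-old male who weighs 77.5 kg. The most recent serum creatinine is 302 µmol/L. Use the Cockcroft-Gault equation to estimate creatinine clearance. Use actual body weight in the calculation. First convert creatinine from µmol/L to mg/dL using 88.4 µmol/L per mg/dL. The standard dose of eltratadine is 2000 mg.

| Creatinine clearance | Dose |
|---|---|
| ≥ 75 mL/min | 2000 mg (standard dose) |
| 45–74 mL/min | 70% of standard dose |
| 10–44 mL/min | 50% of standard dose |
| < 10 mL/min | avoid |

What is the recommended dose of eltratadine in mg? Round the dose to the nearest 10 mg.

SCr = 302 / 88.4 = 3.416 mg/dL
CrCl = (140 − 88) × 77.5 / (72 × 3.416) = 4030.0 / 245.95 ≈ 16.4 mL/min
CrCl ≈ 16 mL/min → bracket 10–44 mL/min.
50% of 2000 mg = 1000 mg

1000 mg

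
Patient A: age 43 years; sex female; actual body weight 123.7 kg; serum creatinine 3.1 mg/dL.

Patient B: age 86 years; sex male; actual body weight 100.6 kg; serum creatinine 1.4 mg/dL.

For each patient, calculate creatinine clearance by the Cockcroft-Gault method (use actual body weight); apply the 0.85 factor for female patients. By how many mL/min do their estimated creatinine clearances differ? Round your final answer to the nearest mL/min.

8 mL/min

Patient A: CrCl = (140 − 43) × 123.7 / (72 × 3.1) × 0.85 = 11998.9 / 223.20 × 0.85 ≈ 45.7 mL/min
Patient B: CrCl = (140 − 86) × 100.6 / (72 × 1.4) = 5432.4 / 100.80 ≈ 53.9 mL/min
|45.7 − 53.9| = 8.2 mL/min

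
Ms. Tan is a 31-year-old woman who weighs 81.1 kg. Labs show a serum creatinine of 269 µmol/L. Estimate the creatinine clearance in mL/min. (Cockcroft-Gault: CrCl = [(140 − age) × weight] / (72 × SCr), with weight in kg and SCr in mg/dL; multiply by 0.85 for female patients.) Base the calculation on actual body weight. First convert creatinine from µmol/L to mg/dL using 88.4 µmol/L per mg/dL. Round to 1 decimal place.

SCr = 269 / 88.4 = 3.043 mg/dL
CrCl = (140 − 31) × 81.1 / (72 × 3.043) × 0.85 = 8839.9 / 219.10 × 0.85 ≈ 34.3 mL/min

34.3 mL/min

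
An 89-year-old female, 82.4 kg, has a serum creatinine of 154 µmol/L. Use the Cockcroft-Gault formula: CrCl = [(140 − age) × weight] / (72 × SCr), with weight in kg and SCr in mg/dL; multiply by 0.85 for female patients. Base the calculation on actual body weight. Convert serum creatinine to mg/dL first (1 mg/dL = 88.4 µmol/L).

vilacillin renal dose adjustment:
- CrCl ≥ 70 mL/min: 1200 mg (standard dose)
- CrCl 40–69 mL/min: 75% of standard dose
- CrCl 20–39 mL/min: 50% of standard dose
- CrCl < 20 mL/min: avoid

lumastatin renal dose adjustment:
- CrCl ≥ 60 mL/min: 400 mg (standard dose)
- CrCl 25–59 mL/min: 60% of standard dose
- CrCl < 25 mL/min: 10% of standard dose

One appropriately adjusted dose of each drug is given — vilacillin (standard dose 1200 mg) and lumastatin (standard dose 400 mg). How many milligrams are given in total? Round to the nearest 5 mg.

SCr = 154 / 88.4 = 1.742 mg/dL
CrCl = (140 − 89) × 82.4 / (72 × 1.742) × 0.85 = 4202.4 / 125.42 × 0.85 ≈ 28.5 mL/min
CrCl ≈ 28 mL/min.
vilacillin: 20–39 mL/min → 50% of 1200 mg = 600 mg.
lumastatin: 25–59 mL/min → 60% of 400 mg = 240 mg.
Total = 600 + 240 = 840 mg.

840 mg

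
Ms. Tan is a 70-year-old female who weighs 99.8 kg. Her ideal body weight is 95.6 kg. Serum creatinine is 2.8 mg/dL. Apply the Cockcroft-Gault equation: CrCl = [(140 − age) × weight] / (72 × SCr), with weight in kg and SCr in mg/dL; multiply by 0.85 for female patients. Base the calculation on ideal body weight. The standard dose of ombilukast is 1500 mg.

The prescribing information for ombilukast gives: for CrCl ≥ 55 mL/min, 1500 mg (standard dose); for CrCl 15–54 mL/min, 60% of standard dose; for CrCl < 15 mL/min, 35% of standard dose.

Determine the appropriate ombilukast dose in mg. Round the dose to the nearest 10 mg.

900 mg

CrCl = (140 − 70) × 95.6 / (72 × 2.8) × 0.85 = 6692.0 / 201.60 × 0.85 ≈ 28.2 mL/min
CrCl ≈ 28 mL/min → bracket 15–54 mL/min.
60% of 1500 mg = 900 mg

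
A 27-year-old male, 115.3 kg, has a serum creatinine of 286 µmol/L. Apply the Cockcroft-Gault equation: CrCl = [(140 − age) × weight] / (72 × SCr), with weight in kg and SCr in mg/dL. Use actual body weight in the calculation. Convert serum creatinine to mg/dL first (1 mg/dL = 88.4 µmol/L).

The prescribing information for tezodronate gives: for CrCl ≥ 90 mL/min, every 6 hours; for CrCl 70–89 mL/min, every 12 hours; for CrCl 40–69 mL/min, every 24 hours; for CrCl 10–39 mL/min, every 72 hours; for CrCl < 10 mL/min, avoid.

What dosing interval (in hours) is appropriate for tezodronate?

every 24 hours

SCr = 286 / 88.4 = 3.235 mg/dL
CrCl = (140 − 27) × 115.3 / (72 × 3.235) = 13028.9 / 232.92 ≈ 55.9 mL/min
CrCl ≈ 56 mL/min → bracket 40–69 mL/min → every 24 hours.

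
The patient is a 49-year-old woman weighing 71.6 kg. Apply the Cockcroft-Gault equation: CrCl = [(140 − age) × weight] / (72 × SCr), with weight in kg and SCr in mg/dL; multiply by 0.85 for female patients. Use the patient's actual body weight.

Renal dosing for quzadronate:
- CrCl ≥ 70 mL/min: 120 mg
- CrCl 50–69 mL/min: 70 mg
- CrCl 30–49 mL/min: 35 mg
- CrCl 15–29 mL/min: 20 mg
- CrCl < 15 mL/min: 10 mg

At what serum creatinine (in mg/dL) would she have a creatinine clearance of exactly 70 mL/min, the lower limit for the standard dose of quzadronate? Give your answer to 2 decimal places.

1.10 mg/dL

Standard dose requires CrCl ≥ 70 mL/min.
Set (140 − 49) × 71.6 × 0.85 / (72 × SCr) = 70
SCr = (140 − 49) × 71.6 × 0.85 / (72 × 70) = 1.099 mg/dL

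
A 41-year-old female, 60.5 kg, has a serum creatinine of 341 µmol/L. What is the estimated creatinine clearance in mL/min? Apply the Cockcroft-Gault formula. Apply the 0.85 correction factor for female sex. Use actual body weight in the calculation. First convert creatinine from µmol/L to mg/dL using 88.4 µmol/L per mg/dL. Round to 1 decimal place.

SCr = 341 / 88.4 = 3.857 mg/dL
CrCl = (140 − 41) × 60.5 / (72 × 3.857) × 0.85 = 5989.5 / 277.70 × 0.85 ≈ 18.3 mL/min

18.3 mL/min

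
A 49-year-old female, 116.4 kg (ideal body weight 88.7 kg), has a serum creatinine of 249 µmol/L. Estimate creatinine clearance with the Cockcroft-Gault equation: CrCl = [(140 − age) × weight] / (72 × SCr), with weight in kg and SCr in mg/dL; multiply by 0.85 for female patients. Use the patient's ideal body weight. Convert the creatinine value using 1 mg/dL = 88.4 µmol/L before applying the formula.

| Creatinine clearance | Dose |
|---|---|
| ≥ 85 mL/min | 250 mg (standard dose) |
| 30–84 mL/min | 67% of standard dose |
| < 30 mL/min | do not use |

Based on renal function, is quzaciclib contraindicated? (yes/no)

SCr = 249 / 88.4 = 2.817 mg/dL
CrCl = (140 − 49) × 88.7 / (72 × 2.817) × 0.85 = 8071.7 / 202.82 × 0.85 ≈ 33.8 mL/min
CrCl ≈ 34 mL/min, which is ≥ 30 mL/min.

no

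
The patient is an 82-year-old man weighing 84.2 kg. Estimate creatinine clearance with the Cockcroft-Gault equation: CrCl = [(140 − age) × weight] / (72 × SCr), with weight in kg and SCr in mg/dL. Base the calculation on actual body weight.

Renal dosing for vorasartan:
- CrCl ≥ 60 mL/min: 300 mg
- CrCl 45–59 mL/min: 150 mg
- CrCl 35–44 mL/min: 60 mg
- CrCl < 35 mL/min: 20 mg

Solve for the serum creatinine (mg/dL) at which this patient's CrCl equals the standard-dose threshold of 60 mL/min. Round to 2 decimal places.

1.13 mg/dL

Standard dose requires CrCl ≥ 60 mL/min.
Set (140 − 82) × 84.2 / (72 × SCr) = 60
SCr = (140 − 82) × 84.2 / (72 × 60) = 1.130 mg/dL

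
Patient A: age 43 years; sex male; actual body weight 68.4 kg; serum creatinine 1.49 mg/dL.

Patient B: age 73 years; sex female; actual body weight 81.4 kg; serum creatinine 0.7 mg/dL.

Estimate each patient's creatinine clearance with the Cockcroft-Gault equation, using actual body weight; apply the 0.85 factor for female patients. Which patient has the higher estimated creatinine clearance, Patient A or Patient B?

Patient A: CrCl = (140 − 43) × 68.4 / (72 × 1.49) = 6634.8 / 107.28 ≈ 61.8 mL/min
Patient B: CrCl = (140 − 73) × 81.4 / (72 × 0.7) × 0.85 = 5453.8 / 50.40 × 0.85 ≈ 92.0 mL/min
61.8 vs 92.0 mL/min → Patient B is higher.

Patient B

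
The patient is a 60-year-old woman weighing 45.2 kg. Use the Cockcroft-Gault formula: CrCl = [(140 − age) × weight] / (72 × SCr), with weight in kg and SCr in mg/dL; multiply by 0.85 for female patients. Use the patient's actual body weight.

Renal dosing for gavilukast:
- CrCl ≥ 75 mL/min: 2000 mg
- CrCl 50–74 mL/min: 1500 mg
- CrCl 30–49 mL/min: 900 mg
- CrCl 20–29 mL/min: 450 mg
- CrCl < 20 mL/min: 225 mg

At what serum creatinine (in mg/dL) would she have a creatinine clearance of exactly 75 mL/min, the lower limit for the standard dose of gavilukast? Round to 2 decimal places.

0.57 mg/dL

Standard dose requires CrCl ≥ 75 mL/min.
Set (140 − 60) × 45.2 × 0.85 / (72 × SCr) = 75
SCr = (140 − 60) × 45.2 × 0.85 / (72 × 75) = 0.569 mg/dL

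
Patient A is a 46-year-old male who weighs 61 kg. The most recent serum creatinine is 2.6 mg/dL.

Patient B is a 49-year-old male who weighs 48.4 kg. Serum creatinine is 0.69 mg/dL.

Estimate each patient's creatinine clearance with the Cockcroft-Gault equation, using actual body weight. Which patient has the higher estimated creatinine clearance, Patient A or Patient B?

Patient A: CrCl = (140 − 46) × 61 / (72 × 2.6) = 5734.0 / 187.20 ≈ 30.6 mL/min
Patient B: CrCl = (140 − 49) × 48.4 / (72 × 0.69) = 4404.4 / 49.68 ≈ 88.7 mL/min
30.6 vs 88.7 mL/min → Patient B is higher.

Patient B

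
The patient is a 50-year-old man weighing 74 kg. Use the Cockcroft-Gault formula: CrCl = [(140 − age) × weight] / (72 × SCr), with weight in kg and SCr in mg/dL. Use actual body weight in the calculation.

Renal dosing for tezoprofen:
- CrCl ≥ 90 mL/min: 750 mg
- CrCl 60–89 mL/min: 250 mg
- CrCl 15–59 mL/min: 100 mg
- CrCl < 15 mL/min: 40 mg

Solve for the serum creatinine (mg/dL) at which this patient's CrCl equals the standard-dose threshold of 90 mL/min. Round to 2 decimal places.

1.03 mg/dL

Standard dose requires CrCl ≥ 90 mL/min.
Set (140 − 50) × 74 / (72 × SCr) = 90
SCr = (140 − 50) × 74 / (72 × 90) = 1.028 mg/dL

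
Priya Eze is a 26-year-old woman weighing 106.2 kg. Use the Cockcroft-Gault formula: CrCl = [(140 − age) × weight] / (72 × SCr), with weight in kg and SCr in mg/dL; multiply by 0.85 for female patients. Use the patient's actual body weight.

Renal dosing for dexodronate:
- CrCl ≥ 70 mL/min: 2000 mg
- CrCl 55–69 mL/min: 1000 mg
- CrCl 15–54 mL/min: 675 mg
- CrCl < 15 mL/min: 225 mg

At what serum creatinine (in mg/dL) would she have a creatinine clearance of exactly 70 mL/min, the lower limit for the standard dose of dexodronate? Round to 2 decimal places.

Standard dose requires CrCl ≥ 70 mL/min.
Set (140 − 26) × 106.2 × 0.85 / (72 × SCr) = 70
SCr = (140 − 26) × 106.2 × 0.85 / (72 × 70) = 2.042 mg/dL

2.04 mg/dL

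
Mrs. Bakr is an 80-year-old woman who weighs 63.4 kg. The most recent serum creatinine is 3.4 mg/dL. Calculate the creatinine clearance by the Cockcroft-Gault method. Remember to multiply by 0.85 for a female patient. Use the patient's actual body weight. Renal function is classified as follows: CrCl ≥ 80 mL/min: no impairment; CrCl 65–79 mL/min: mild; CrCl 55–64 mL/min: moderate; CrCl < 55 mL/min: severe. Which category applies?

severe

CrCl = (140 − 80) × 63.4 / (72 × 3.4) × 0.85 = 3804.0 / 244.80 × 0.85 ≈ 13.2 mL/min
13 mL/min falls in the 'severe' range.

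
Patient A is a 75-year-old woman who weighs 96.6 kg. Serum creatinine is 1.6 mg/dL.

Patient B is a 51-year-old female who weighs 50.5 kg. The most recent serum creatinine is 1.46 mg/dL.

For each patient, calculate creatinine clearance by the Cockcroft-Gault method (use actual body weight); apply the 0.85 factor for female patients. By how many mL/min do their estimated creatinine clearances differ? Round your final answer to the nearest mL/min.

Patient A: CrCl = (140 − 75) × 96.6 / (72 × 1.6) × 0.85 = 6279.0 / 115.20 × 0.85 ≈ 46.3 mL/min
Patient B: CrCl = (140 − 51) × 50.5 / (72 × 1.46) × 0.85 = 4494.5 / 105.12 × 0.85 ≈ 36.3 mL/min
|46.3 − 36.3| = 10.0 mL/min

10 mL/min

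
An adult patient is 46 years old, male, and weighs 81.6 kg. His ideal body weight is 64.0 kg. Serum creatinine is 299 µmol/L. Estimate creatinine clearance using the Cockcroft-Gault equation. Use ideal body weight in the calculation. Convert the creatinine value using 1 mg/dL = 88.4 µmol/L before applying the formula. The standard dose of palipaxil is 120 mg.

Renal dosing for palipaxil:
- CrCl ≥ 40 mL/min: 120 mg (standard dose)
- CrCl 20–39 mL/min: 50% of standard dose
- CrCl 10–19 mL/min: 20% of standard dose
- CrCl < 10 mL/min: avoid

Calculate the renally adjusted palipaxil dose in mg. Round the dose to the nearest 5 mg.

SCr = 299 / 88.4 = 3.382 mg/dL
CrCl = (140 − 46) × 64 / (72 × 3.382) = 6016.0 / 243.50 ≈ 24.7 mL/min
CrCl ≈ 25 mL/min → bracket 20–39 mL/min.
50% of 120 mg = 60 mg

60 mg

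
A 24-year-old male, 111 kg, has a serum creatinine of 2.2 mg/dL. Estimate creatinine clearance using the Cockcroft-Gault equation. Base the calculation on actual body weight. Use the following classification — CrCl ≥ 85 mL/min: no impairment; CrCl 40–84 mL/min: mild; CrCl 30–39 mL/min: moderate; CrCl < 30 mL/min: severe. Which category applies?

CrCl = (140 − 24) × 111 / (72 × 2.2) = 12876.0 / 158.40 ≈ 81.3 mL/min
81 mL/min falls in the 'mild' range.

mild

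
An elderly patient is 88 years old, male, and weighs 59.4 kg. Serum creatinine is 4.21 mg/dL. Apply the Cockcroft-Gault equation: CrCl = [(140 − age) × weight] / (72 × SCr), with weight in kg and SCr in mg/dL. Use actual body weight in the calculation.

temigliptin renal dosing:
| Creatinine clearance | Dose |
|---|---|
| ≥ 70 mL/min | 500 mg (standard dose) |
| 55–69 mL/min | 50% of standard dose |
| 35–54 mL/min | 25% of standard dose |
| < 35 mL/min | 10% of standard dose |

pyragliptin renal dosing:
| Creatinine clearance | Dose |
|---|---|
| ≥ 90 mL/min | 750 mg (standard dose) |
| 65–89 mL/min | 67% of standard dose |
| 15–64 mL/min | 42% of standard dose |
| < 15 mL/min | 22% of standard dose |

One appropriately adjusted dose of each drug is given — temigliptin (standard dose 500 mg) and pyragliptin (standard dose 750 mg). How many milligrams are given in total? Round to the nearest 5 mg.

215 mg

CrCl = (140 − 88) × 59.4 / (72 × 4.21) = 3088.8 / 303.12 ≈ 10.2 mL/min
CrCl ≈ 10 mL/min.
temigliptin: < 35 mL/min → 10% of 500 mg = 50 mg.
pyragliptin: < 15 mL/min → 22% of 750 mg = 165 mg.
Total = 50 + 165 = 215 mg.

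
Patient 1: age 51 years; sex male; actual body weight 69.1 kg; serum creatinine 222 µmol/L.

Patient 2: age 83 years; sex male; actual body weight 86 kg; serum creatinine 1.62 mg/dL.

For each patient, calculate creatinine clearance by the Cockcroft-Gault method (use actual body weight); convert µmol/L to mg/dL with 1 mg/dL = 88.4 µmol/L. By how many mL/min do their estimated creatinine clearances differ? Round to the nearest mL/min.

Patient 1: SCr = 222 / 88.4 = 2.511 mg/dL
Patient 1: CrCl = (140 − 51) × 69.1 / (72 × 2.511) = 6149.9 / 180.79 ≈ 34.0 mL/min
Patient 2: CrCl = (140 − 83) × 86 / (72 × 1.62) = 4902.0 / 116.64 ≈ 42.0 mL/min
|34.0 − 42.0| = 8.0 mL/min

8 mL/min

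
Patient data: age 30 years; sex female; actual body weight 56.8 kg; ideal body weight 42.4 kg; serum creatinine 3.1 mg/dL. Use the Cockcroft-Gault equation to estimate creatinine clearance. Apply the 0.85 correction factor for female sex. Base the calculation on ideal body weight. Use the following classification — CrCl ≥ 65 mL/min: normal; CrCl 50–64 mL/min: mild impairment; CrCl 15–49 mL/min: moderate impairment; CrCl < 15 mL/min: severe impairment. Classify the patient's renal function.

moderate impairment

CrCl = (140 − 30) × 42.4 / (72 × 3.1) × 0.85 = 4664.0 / 223.20 × 0.85 ≈ 17.8 mL/min
18 mL/min falls in the 'moderate impairment' range.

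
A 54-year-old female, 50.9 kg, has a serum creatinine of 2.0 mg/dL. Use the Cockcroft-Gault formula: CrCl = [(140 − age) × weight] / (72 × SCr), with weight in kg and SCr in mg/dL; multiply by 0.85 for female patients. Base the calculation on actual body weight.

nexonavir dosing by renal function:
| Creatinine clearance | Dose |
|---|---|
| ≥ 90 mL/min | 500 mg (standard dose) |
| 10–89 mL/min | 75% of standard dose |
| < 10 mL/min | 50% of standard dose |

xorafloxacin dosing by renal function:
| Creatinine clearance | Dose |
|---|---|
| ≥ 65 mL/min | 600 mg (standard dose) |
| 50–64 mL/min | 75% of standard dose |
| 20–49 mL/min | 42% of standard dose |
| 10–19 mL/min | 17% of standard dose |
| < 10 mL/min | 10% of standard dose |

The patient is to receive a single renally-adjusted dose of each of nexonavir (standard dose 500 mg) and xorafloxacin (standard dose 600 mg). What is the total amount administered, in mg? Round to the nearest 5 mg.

CrCl = (140 − 54) × 50.9 / (72 × 2) × 0.85 = 4377.4 / 144.00 × 0.85 ≈ 25.8 mL/min
CrCl ≈ 26 mL/min.
nexonavir: 10–89 mL/min → 75% of 500 mg = 375 mg.
xorafloxacin: 20–49 mL/min → 42% of 600 mg = 252 mg.
Total = 375 + 252 = 627 mg.

625 mg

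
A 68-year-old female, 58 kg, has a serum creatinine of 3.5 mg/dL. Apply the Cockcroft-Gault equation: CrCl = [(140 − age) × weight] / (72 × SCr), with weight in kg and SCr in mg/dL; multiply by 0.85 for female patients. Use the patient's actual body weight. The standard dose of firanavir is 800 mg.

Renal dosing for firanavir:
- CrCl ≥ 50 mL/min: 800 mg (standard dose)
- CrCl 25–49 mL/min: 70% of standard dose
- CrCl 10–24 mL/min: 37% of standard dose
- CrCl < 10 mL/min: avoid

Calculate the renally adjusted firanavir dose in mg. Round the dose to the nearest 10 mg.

300 mg

CrCl = (140 − 68) × 58 / (72 × 3.5) × 0.85 = 4176.0 / 252.00 × 0.85 ≈ 14.1 mL/min
CrCl ≈ 14 mL/min → bracket 10–24 mL/min.
37% of 800 mg = 296 mg → 300 mg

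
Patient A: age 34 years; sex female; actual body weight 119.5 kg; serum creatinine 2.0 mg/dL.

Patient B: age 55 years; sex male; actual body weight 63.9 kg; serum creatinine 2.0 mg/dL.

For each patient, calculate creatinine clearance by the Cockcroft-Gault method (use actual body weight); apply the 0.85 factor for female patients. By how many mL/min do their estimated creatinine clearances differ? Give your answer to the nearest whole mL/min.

37 mL/min

Patient A: CrCl = (140 − 34) × 119.5 / (72 × 2) × 0.85 = 12667.0 / 144.00 × 0.85 ≈ 74.8 mL/min
Patient B: CrCl = (140 − 55) × 63.9 / (72 × 2) = 5431.5 / 144.00 ≈ 37.7 mL/min
|74.8 − 37.7| = 37.1 mL/min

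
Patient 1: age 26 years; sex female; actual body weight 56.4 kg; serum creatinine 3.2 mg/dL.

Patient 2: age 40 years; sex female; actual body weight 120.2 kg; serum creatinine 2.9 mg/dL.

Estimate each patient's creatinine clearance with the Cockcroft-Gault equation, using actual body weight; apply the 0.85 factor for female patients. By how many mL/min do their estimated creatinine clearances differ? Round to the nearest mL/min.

25 mL/min

Patient 1: CrCl = (140 − 26) × 56.4 / (72 × 3.2) × 0.85 = 6429.6 / 230.40 × 0.85 ≈ 23.7 mL/min
Patient 2: CrCl = (140 − 40) × 120.2 / (72 × 2.9) × 0.85 = 12020.0 / 208.80 × 0.85 ≈ 48.9 mL/min
|23.7 − 48.9| = 25.2 mL/min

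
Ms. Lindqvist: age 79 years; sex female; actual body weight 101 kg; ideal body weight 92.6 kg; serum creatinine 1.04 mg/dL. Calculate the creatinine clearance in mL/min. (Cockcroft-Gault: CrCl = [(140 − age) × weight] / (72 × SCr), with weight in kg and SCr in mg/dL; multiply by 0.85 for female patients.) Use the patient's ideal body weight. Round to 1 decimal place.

CrCl = (140 − 79) × 92.6 / (72 × 1.04) × 0.85 = 5648.6 / 74.88 × 0.85 ≈ 64.1 mL/min

64.1 mL/min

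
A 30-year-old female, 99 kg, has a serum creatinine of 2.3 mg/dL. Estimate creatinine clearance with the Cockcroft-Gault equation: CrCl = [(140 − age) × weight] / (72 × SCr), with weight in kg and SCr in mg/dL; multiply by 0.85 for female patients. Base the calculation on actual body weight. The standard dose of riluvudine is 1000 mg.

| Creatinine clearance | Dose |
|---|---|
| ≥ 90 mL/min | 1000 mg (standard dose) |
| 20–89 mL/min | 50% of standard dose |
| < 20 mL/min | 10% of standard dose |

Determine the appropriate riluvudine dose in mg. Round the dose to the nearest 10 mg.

500 mg

CrCl = (140 − 30) × 99 / (72 × 2.3) × 0.85 = 10890.0 / 165.60 × 0.85 ≈ 55.9 mL/min
CrCl ≈ 56 mL/min → bracket 20–89 mL/min.
50% of 1000 mg = 500 mg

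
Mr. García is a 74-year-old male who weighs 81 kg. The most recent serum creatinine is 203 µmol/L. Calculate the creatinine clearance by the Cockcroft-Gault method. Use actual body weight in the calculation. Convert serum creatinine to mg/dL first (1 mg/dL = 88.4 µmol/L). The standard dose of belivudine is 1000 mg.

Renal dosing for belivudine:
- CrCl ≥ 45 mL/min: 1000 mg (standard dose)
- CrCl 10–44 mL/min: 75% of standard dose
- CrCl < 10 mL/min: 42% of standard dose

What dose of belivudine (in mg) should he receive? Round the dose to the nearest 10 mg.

SCr = 203 / 88.4 = 2.296 mg/dL
CrCl = (140 − 74) × 81 / (72 × 2.296) = 5346.0 / 165.31 ≈ 32.3 mL/min
CrCl ≈ 32 mL/min → bracket 10–44 mL/min.
75% of 1000 mg = 750 mg

750 mg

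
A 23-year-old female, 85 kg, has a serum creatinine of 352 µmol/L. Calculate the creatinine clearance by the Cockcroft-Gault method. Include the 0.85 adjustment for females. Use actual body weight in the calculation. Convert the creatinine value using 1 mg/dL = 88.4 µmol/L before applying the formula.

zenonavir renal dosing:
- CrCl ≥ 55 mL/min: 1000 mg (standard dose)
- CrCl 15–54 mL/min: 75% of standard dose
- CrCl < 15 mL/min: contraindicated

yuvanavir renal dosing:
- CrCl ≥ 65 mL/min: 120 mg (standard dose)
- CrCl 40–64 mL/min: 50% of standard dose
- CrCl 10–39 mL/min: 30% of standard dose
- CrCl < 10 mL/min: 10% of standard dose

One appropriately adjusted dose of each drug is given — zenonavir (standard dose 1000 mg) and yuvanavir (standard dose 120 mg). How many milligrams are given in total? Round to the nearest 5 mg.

SCr = 352 / 88.4 = 3.982 mg/dL
CrCl = (140 − 23) × 85 / (72 × 3.982) × 0.85 = 9945.0 / 286.70 × 0.85 ≈ 29.5 mL/min
CrCl ≈ 29 mL/min.
zenonavir: 15–54 mL/min → 75% of 1000 mg = 750 mg.
yuvanavir: 10–39 mL/min → 30% of 120 mg = 36 mg.
Total = 750 + 36 = 786 mg.

785 mg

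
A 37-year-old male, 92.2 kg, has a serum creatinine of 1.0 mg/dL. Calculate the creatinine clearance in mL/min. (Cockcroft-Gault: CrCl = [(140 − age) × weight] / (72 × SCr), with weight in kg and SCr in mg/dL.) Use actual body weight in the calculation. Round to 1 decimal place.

131.9 mL/min

CrCl = (140 − 37) × 92.2 / (72 × 1) = 9496.6 / 72.00 ≈ 131.9 mL/min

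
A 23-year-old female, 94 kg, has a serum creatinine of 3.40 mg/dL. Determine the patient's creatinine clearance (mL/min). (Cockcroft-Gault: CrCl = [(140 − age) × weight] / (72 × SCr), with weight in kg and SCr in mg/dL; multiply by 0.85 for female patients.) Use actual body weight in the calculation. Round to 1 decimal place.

38.2 mL/min

CrCl = (140 − 23) × 94 / (72 × 3.4) × 0.85 = 10998.0 / 244.80 × 0.85 ≈ 38.2 mL/min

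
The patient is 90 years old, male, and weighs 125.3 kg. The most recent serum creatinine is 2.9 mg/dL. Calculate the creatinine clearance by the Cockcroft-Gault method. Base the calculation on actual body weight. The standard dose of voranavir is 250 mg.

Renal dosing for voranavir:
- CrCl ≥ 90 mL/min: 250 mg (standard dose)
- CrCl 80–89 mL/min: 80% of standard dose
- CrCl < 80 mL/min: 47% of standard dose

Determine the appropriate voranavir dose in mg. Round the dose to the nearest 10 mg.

120 mg

CrCl = (140 − 90) × 125.3 / (72 × 2.9) = 6265.0 / 208.80 ≈ 30.0 mL/min
CrCl ≈ 30 mL/min → bracket < 80 mL/min.
47% of 250 mg = 117.5 mg → 120 mg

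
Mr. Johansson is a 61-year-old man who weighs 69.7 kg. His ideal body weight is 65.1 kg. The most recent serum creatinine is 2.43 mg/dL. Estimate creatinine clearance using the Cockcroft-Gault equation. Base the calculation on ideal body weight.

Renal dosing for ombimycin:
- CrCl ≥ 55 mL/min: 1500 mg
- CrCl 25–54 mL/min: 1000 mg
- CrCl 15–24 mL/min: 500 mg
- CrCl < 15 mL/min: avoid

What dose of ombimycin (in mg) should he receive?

CrCl = (140 − 61) × 65.1 / (72 × 2.43) = 5142.9 / 174.96 ≈ 29.4 mL/min
CrCl ≈ 29 mL/min → bracket 25–54 mL/min.
Dose for this bracket: 1000 mg.

1000 mg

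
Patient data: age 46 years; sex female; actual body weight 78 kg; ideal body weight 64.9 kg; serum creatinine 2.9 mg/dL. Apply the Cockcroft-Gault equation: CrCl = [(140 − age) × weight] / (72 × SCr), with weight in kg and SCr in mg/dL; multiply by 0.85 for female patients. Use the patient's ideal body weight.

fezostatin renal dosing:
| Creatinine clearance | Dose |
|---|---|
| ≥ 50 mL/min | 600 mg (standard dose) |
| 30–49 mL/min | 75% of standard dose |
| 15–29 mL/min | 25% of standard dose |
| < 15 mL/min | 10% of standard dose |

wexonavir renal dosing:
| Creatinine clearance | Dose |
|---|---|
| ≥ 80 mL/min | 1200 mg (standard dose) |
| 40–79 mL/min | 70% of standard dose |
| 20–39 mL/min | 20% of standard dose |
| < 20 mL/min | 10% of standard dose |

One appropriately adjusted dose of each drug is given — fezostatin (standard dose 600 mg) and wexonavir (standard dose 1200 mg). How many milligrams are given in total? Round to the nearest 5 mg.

390 mg

CrCl = (140 − 46) × 64.9 / (72 × 2.9) × 0.85 = 6100.6 / 208.80 × 0.85 ≈ 24.8 mL/min
CrCl ≈ 25 mL/min.
fezostatin: 15–29 mL/min → 25% of 600 mg = 150 mg.
wexonavir: 20–39 mL/min → 20% of 1200 mg = 240 mg.
Total = 150 + 240 = 390 mg.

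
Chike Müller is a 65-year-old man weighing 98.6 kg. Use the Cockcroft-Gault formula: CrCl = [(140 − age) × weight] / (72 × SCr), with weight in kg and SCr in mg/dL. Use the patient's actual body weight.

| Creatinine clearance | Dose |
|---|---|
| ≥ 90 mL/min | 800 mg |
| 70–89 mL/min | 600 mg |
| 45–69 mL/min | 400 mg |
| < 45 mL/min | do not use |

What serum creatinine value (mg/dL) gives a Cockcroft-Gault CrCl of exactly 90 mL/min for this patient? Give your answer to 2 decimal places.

1.14 mg/dL

Standard dose requires CrCl ≥ 90 mL/min.
Set (140 − 65) × 98.6 / (72 × SCr) = 90
SCr = (140 − 65) × 98.6 / (72 × 90) = 1.141 mg/dL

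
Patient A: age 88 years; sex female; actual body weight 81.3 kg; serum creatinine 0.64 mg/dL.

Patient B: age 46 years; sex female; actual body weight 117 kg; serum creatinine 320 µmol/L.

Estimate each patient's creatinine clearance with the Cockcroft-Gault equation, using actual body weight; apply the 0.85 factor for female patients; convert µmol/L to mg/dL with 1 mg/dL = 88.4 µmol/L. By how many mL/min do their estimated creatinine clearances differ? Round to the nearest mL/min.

42 mL/min

Patient A: CrCl = (140 − 88) × 81.3 / (72 × 0.64) × 0.85 = 4227.6 / 46.08 × 0.85 ≈ 78.0 mL/min
Patient B: SCr = 320 / 88.4 = 3.62 mg/dL
Patient B: CrCl = (140 − 46) × 117 / (72 × 3.62) × 0.85 = 10998.0 / 260.64 × 0.85 ≈ 35.9 mL/min
|78.0 − 35.9| = 42.1 mL/min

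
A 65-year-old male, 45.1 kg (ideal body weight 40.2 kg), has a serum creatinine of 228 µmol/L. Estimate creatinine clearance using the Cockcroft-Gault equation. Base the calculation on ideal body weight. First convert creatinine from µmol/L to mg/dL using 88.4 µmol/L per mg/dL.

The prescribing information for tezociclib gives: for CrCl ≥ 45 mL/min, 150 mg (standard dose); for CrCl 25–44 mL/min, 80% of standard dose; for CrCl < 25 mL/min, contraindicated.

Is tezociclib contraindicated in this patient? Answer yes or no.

SCr = 228 / 88.4 = 2.579 mg/dL
CrCl = (140 − 65) × 40.2 / (72 × 2.579) = 3015.0 / 185.69 ≈ 16.2 mL/min
CrCl ≈ 16 mL/min, which is < 25 mL/min.

yes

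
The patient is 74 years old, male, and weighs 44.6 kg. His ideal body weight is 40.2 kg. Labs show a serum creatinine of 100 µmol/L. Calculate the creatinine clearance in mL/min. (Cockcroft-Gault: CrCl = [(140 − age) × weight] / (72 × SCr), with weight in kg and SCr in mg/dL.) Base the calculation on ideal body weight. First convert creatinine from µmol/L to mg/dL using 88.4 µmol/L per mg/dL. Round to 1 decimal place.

32.6 mL/min

SCr = 100 / 88.4 = 1.131 mg/dL
CrCl = (140 − 74) × 40.2 / (72 × 1.131) = 2653.2 / 81.43 ≈ 32.6 mL/min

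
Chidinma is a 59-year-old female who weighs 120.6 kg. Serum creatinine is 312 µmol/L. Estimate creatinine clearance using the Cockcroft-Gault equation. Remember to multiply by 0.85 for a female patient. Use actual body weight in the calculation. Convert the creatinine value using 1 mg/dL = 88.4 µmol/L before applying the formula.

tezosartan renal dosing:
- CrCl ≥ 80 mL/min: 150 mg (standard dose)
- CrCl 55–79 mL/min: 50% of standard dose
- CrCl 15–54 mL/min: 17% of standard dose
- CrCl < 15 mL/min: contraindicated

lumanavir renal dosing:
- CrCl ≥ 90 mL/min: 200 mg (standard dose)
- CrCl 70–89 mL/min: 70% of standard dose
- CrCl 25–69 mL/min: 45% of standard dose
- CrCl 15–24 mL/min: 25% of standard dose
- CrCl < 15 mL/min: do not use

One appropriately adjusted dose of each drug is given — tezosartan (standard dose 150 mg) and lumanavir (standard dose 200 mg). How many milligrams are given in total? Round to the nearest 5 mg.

115 mg

SCr = 312 / 88.4 = 3.529 mg/dL
CrCl = (140 − 59) × 120.6 / (72 × 3.529) × 0.85 = 9768.6 / 254.09 × 0.85 ≈ 32.7 mL/min
CrCl ≈ 33 mL/min.
tezosartan: 15–54 mL/min → 17% of 150 mg = 25.5 mg.
lumanavir: 25–69 mL/min → 45% of 200 mg = 90 mg.
Total = 25.5 + 90 = 115.5 mg.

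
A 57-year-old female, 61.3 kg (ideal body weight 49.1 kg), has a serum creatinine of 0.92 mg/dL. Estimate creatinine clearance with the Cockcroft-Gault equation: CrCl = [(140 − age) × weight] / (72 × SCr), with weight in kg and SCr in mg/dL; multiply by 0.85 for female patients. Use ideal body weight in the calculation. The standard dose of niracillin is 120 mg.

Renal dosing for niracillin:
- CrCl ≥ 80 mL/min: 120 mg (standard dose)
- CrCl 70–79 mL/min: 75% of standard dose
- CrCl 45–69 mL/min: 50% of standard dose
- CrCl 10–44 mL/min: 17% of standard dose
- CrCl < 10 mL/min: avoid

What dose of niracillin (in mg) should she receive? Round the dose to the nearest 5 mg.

60 mg

CrCl = (140 − 57) × 49.1 / (72 × 0.92) × 0.85 = 4075.3 / 66.24 × 0.85 ≈ 52.3 mL/min
CrCl ≈ 52 mL/min → bracket 45–69 mL/min.
50% of 120 mg = 60 mg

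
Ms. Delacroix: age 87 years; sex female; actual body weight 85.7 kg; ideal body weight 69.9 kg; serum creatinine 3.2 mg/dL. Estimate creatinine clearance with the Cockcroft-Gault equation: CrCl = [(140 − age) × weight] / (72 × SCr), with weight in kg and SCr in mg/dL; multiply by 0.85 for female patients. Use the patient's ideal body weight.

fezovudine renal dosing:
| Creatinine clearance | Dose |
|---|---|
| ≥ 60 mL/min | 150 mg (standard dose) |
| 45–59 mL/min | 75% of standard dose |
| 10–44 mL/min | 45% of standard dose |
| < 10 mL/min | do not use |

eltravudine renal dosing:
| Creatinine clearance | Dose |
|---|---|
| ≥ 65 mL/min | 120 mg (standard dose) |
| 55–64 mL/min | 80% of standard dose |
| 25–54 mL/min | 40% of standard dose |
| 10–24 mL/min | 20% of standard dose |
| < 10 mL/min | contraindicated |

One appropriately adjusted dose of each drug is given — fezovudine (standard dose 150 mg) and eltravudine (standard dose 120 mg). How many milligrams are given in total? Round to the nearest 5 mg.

90 mg

CrCl = (140 − 87) × 69.9 / (72 × 3.2) × 0.85 = 3704.7 / 230.40 × 0.85 ≈ 13.7 mL/min
CrCl ≈ 14 mL/min.
fezovudine: 10–44 mL/min → 45% of 150 mg = 67.5 mg.
eltravudine: 10–24 mL/min → 20% of 120 mg = 24 mg.
Total = 67.5 + 24 = 91.5 mg.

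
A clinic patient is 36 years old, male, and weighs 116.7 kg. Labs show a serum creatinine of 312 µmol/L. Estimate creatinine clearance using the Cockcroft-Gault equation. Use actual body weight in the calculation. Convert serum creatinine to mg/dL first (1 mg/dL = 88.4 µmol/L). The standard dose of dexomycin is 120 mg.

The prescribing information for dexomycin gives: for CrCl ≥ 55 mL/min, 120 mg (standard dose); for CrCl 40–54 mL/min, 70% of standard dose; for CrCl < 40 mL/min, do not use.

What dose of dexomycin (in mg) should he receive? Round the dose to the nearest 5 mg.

SCr = 312 / 88.4 = 3.529 mg/dL
CrCl = (140 − 36) × 116.7 / (72 × 3.529) = 12136.8 / 254.09 ≈ 47.8 mL/min
CrCl ≈ 48 mL/min → bracket 40–54 mL/min.
70% of 120 mg = 84 mg → 85 mg

85 mg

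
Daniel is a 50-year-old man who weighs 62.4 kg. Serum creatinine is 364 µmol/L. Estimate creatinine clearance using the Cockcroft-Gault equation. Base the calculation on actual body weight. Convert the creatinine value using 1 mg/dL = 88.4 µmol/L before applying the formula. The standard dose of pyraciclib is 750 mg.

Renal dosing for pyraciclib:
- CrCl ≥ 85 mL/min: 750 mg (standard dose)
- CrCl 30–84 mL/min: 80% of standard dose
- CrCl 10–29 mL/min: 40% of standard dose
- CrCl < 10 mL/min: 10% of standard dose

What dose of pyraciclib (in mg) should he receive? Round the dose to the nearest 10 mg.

300 mg

SCr = 364 / 88.4 = 4.118 mg/dL
CrCl = (140 − 50) × 62.4 / (72 × 4.118) = 5616.0 / 296.50 ≈ 18.9 mL/min
CrCl ≈ 19 mL/min → bracket 10–29 mL/min.
40% of 750 mg = 300 mg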